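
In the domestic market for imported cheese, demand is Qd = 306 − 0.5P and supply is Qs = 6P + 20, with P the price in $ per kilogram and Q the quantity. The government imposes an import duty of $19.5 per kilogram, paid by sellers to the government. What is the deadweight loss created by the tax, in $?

Without the tax, 306 − 0.5P = 6P + 20 gives 6.5P = 286, so P* = $44 and Q* = 284.
With the tax collected from sellers, supply shifts: Qs = 6(P − 19.5) + 20.
New equilibrium: consumers pay $62, sellers receive $42.5, Q = 275. (Wedge: Pb − Ps = 19.5.)
Quantity falls by |ΔQ| = |284 − 275| = 9.
DWL = ½ · t · |ΔQ| = ½ · 19.5 · 9 = $87.75.

Deadweight loss = $87.75.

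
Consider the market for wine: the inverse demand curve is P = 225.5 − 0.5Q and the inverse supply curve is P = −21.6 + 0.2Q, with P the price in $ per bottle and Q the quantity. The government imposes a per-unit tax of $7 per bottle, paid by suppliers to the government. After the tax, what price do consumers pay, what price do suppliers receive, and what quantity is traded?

Consumers pay $54; suppliers receive $47; quantity = 343.

Inverting to Q(P) form: Qd = 451 − 2P; Qs = 5P + 108.
Before the tax: set 451 − 2P = 5P + 108 → P* = $49, Q* = 353.
With the tax collected from suppliers, supply shifts: Qs = 5(P − 7) + 108.
Solving gives Q = 343 with consumers paying $54 and suppliers receiving $47 (the $7 wedge).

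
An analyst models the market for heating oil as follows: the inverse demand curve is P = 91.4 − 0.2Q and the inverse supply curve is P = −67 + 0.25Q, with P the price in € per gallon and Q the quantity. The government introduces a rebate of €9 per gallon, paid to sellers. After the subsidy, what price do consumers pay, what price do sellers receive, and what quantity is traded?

Inverting to Q(P) form: Qd = 457 − 5P; Qs = 4P + 268.
Without the subsidy, 457 − 5P = 4P + 268 gives 9P = 189, so P* = €21 and Q* = 352.
With a per-unit subsidy paid to sellers, each receives P + 9 per unit sold, so supply becomes Qs = 4(P + 9) + 268.
New equilibrium: consumers pay €17, sellers receive €26, Q = 372. (Wedge: Pb − Ps = −9.)

Consumers pay €17; sellers receive €26; quantity = 372.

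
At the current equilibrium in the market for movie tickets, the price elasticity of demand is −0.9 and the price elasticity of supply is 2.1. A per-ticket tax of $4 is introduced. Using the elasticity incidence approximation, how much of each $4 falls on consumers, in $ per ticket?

Incidence ratio: consumers' share ≈ εs / (εs + |εd|) = 2.1 / (2.1 + 0.9) = 0.7.
So consumers bear ≈ 0.7 × $4 = $2.8; sellers bear $1.2.

Consumers bear ≈ $2.8 per ticket.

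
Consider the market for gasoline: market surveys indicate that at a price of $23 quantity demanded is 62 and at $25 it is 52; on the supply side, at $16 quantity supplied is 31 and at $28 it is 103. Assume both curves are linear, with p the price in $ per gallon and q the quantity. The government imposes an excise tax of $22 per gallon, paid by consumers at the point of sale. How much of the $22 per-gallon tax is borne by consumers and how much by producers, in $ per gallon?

Consumers bear $12 per gallon; producers bear $10 per gallon.

Demand slope: (52 − 62)/(25 − 23) = -5, so qd = 177 − 5p.
Supply slope: (103 − 31)/(28 − 16) = 6, so qs = 6p − 65.
Before the tax: set 177 − 5p = 6p − 65 → p* = $22, q* = 67.
With the tax collected from consumers, demand (in seller-price terms) shifts: qd = 177 − 5(p + 22).
Solving gives q = 7 with consumers paying $34 and producers receiving $12 (the $22 wedge).
Burden on consumers: $12; on producers: $10. (They sum to $22.)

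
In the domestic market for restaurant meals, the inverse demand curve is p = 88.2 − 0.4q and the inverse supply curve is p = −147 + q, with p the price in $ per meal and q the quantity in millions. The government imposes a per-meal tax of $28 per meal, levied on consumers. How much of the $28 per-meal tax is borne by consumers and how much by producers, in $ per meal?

Consumers bear $8 per meal; producers bear $20 per meal.

Inverting to q(p) form: qd = 220.5 − 2.5p; qs = p + 147.
Before the tax: set 220.5 − 2.5p = p + 147 → p* = $21, q* = 168.
With the tax collected from consumers, demand (in seller-price terms) shifts: qd = 220.5 − 2.5(p + 28).
New equilibrium: consumers pay $29, producers receive $1, q = 148. (Wedge: pb − ps = 28.)
Burden on consumers: $8; on producers: $20. (They sum to $28.)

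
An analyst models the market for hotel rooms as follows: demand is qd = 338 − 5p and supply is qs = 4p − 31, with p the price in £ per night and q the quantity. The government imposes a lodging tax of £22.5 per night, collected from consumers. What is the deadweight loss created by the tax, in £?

Deadweight loss = £562.5.

Before the tax: set 338 − 5p = 4p − 31 → p* = £41, q* = 133.
With the tax collected from consumers, demand (in seller-price terms) shifts: qd = 338 − 5(p + 22.5).
New equilibrium: consumers pay £51, sellers receive £28.5, q = 83. (Wedge: pb − ps = 22.5.)
Quantity falls by |ΔQ| = |133 − 83| = 50.
DWL = ½ · t · |ΔQ| = ½ · 22.5 · 50 = £562.5.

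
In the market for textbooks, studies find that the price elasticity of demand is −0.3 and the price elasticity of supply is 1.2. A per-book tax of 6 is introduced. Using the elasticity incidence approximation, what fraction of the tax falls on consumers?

Consumers' share ≈ 0.8.

Incidence ratio: consumers' share ≈ εs / (εs + |εd|) = 1.2 / (1.2 + 0.3) = 0.8.
Supply is the more elastic side, so consumers bear the larger share.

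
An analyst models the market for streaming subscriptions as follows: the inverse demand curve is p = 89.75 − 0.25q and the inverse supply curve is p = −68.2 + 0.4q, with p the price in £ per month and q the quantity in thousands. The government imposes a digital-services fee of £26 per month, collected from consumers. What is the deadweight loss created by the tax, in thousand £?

Deadweight loss = £520 thousand.

Inverting to q(p) form: qd = 359 − 4p; qs = 2.5p + 170.5.
Before the tax: set 359 − 4p = 2.5p + 170.5 → p* = £29, q* = 243.
With the tax collected from consumers, demand (in seller-price terms) shifts: qd = 359 − 4(p + 26).
New equilibrium: consumers pay £39, sellers receive £13, q = 203. (Wedge: pb − ps = 26.)
Quantity falls by |ΔQ| = |243 − 203| = 40.
DWL = ½ · t · |ΔQ| = ½ · 26 · 40 = £520.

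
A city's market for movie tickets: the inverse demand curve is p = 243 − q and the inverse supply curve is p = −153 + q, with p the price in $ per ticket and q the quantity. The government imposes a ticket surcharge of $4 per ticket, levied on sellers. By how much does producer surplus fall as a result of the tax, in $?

Producer surplus falls by $394.

Inverting to q(p) form: qd = 243 − p; qs = p + 153.
Without the tax, 243 − p = p + 153 gives 2p = 90, so p* = $45 and q* = 198.
With the tax collected from sellers, supply shifts: qs = (p − 4) + 153.
New equilibrium: consumers pay $47, sellers receive $43, q = 196. (Wedge: pb − ps = 4.)
ΔPS is the trapezoid between Q = 196 and Q = 198 of height $2: ½ · (198 + 196) · 2 = $394.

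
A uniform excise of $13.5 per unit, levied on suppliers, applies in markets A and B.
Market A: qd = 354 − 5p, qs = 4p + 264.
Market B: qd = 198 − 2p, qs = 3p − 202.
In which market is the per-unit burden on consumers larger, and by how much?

Market A: pre-tax p* = $10, q* = 304; post-tax q = 274; per-unit burden on consumers = $6.
Market B: pre-tax p* = $80, q* = 38; post-tax q = 21.8; per-unit burden on consumers = $8.1.
Difference: $6 vs $8.1 → market B is larger by $2.1.

Market B, by $2.1.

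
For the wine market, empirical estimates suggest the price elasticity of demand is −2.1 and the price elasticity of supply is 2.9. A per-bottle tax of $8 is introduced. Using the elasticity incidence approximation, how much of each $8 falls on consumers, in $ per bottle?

Incidence ratio: consumers' share ≈ εs / (εs + |εd|) = 2.9 / (2.9 + 2.1) = 0.58.
So consumers bear ≈ 0.58 × $8 = $4.64; sellers bear $3.36.

Consumers bear ≈ $4.64 per bottle.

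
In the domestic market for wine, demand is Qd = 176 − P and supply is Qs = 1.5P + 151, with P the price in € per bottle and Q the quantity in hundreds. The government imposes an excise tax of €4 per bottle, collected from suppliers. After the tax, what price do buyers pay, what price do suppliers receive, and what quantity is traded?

Without the tax, 176 − P = 1.5P + 151 gives 2.5P = 25, so P* = €10 and Q* = 166.
With the tax collected from suppliers, supply shifts: Qs = 1.5(P − 4) + 151.
New equilibrium: buyers pay €12.4, suppliers receive €8.4, Q = 163.6. (Wedge: Pb − Ps = 4.)
The less price-elastic side of the market bears the larger share of a per-unit tax.

Buyers pay €12.4; suppliers receive €8.4; quantity = 163.6.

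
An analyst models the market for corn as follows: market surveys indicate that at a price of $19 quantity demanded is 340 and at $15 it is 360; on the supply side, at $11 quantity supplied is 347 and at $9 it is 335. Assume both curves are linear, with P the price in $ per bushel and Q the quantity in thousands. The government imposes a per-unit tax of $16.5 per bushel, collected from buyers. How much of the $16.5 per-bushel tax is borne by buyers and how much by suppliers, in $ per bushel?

Demand slope: (360 − 340)/(15 − 19) = -5, so Qd = 435 − 5P.
Supply slope: (335 − 347)/(9 − 11) = 6, so Qs = 6P + 281.
Without the tax, 435 − 5P = 6P + 281 gives 11P = 154, so P* = $14 and Q* = 365.
With the tax collected from buyers, demand (in seller-price terms) shifts: Qd = 435 − 5(P + 16.5).
New equilibrium: buyers pay $23, suppliers receive $6.5, Q = 320. (Wedge: Pb − Ps = 16.5.)
Burden on buyers: $9; on suppliers: $7.5. (They sum to $16.5.)
The less price-elastic side of the market bears the larger share of a per-unit tax.

Buyers bear $9 per bushel; suppliers bear $7.5 per bushel.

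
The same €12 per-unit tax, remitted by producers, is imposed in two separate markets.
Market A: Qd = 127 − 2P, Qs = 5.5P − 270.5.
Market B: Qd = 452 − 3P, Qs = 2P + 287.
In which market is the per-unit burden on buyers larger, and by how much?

Market A, by €4.

Market A: pre-tax P* = €53, Q* = 21; post-tax Q = 3.4; per-unit burden on buyers = €8.8.
Market B: pre-tax P* = €33, Q* = 353; post-tax Q = 338.6; per-unit burden on buyers = €4.8.
Difference: €8.8 vs €4.8 → market A is larger by €4.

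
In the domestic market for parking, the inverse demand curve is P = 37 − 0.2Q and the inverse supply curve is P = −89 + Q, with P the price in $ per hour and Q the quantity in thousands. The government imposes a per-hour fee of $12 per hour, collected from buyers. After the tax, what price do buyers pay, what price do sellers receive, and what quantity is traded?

Rewrite in direct form: Qd = 185 − 5P and Qs = P + 89.
Before the tax: set 185 − 5P = P + 89 → P* = $16, Q* = 105.
With the tax collected from buyers, demand (in seller-price terms) shifts: Qd = 185 − 5(P + 12).
New equilibrium: buyers pay $18, sellers receive $6, Q = 95. (Wedge: Pb − Ps = 12.)

Buyers pay $18; sellers receive $6; quantity = 95.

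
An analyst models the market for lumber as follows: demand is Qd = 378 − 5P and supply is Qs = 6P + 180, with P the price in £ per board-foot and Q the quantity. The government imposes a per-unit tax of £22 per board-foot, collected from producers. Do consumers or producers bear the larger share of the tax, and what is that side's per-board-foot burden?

Before the tax: set 378 − 5P = 6P + 180 → P* = £18, Q* = 288.
With the tax collected from producers, supply shifts: Qs = 6(P − 22) + 180.
Solving gives Q = 228 with consumers paying £30 and producers receiving £8 (the £22 wedge).
Per-board-foot burden: consumers £12, producers £10.
Consumers take the larger share because demand is less price-elastic here (demand slope 5 vs supply slope 6).
The less price-elastic side of the market bears the larger share of a per-unit tax.

Consumers bear the larger share: £12 per board-foot.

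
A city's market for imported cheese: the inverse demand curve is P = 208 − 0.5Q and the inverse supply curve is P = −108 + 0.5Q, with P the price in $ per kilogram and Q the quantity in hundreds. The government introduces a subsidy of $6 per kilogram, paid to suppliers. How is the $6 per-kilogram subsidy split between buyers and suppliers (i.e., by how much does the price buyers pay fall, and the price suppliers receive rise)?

Inverting to Q(P) form: Qd = 416 − 2P; Qs = 2P + 216.
Without the subsidy, 416 − 2P = 2P + 216 gives 4P = 200, so P* = $50 and Q* = 316.
With a per-unit subsidy paid to suppliers, each receives P + 6 per unit sold, so supply becomes Qs = 2(P + 6) + 216.
New equilibrium: buyers pay $47, suppliers receive $53, Q = 322. (Wedge: Pb − Ps = −6.)
Gain to buyers: $3; to suppliers: $3. (They sum to $6.)

Buyers gain $3 per kilogram; suppliers gain $3 per kilogram.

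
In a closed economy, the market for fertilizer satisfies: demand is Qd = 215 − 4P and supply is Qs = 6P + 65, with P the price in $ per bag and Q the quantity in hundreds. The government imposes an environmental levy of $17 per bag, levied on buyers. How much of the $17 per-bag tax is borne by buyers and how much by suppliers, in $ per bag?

Without the tax, 215 − 4P = 6P + 65 gives 10P = 150, so P* = $15 and Q* = 155.
With the tax collected from buyers, demand (in seller-price terms) shifts: Qd = 215 − 4(P + 17).
New equilibrium: buyers pay $25.2, suppliers receive $8.2, Q = 114.2. (Wedge: Pb − Ps = 17.)
Burden on buyers: $10.2; on suppliers: $6.8. (They sum to $17.)
The less price-elastic side of the market bears the larger share of a per-unit tax.

Buyers bear $10.2 per bag; suppliers bear $6.8 per bag.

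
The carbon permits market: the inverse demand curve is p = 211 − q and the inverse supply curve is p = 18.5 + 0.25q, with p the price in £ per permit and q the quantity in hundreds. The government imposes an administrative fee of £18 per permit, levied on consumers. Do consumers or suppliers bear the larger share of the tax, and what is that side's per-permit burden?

Consumers bear the larger share: £14.4 per permit.

Rewrite in direct form: qd = 211 − p and qs = 4p − 74.
Before the tax: set 211 − p = 4p − 74 → p* = £57, q* = 154.
With the tax collected from consumers, demand (in seller-price terms) shifts: qd = 211 − (p + 18).
New equilibrium: consumers pay £71.4, suppliers receive £53.4, q = 139.6. (Wedge: pb − ps = 18.)
Per-permit burden: consumers £14.4, suppliers £3.6.
Consumers take the larger share because demand is less price-elastic here (demand slope 1 vs supply slope 4).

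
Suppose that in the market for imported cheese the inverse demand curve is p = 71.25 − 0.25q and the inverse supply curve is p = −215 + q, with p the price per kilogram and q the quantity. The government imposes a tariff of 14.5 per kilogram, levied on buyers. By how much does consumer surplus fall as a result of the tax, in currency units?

Inverting to q(p) form: qd = 285 − 4p; qs = p + 215.
Without the tax, 285 − 4p = p + 215 gives 5p = 70, so p* = 14 and q* = 229.
With the tax collected from buyers, demand (in seller-price terms) shifts: qd = 285 − 4(p + 14.5).
Solving gives q = 217.4 with buyers paying 16.9 and producers receiving 2.4 (the 14.5 wedge).
ΔCS is the trapezoid between Q = 217.4 and Q = 229 of height 2.9: ½ · (229 + 217.4) · 2.9 = 647.28.

Consumer surplus falls by 647.28.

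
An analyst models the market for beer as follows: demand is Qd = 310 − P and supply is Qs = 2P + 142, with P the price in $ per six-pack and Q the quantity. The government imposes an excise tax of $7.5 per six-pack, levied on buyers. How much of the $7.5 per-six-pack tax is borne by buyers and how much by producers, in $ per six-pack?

Buyers bear $5 per six-pack; producers bear $2.5 per six-pack.

Before the tax: set 310 − P = 2P + 142 → P* = $56, Q* = 254.
With the tax collected from buyers, demand (in seller-price terms) shifts: Qd = 310 − (P + 7.5).
New equilibrium: buyers pay $61, producers receive $53.5, Q = 249. (Wedge: Pb − Ps = 7.5.)
Burden on buyers: $5; on producers: $2.5. (They sum to $7.5.)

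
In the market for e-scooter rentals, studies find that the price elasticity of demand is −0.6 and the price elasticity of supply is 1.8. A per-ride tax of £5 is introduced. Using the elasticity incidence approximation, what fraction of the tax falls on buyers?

Incidence ratio: buyers' share ≈ εs / (εs + |εd|) = 1.8 / (1.8 + 0.6) = 0.75.
Supply is the more elastic side, so buyers bear the larger share.

Buyers' share ≈ 0.75.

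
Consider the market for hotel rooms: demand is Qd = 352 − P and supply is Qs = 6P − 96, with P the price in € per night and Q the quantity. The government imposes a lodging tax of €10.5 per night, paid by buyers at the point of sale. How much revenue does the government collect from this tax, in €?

Without the tax, 352 − P = 6P − 96 gives 7P = 448, so P* = €64 and Q* = 288.
With the tax collected from buyers, demand (in seller-price terms) shifts: Qd = 352 − (P + 10.5).
Solving gives Q = 279 with buyers paying €73 and suppliers receiving €62.5 (the €10.5 wedge).
Revenue = t · Q = 10.5 · 279 = €2929.5.

Tax revenue = €2929.5.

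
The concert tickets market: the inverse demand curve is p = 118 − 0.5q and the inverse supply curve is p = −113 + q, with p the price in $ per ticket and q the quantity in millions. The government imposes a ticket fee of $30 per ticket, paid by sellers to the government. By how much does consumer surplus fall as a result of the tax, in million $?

Consumer surplus falls by $1440 million.

Rewrite in direct form: qd = 236 − 2p and qs = p + 113.
Without the tax, 236 − 2p = p + 113 gives 3p = 123, so p* = $41 and q* = 154.
With the tax collected from sellers, supply shifts: qs = (p − 30) + 113.
Solving gives q = 134 with consumers paying $51 and sellers receiving $21 (the $30 wedge).
ΔCS is the trapezoid between Q = 134 and Q = 154 of height $10: ½ · (154 + 134) · 10 = $1440.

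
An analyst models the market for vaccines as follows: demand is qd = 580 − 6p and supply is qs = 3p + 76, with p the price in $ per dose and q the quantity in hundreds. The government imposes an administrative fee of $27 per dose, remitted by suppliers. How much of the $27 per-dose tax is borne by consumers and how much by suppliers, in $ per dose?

Before the tax: set 580 − 6p = 3p + 76 → p* = $56, q* = 244.
With the tax collected from suppliers, supply shifts: qs = 3(p − 27) + 76.
New equilibrium: consumers pay $65, suppliers receive $38, q = 190. (Wedge: pb − ps = 27.)
Burden on consumers: $9; on suppliers: $18. (They sum to $27.)

Consumers bear $9 per dose; suppliers bear $18 per dose.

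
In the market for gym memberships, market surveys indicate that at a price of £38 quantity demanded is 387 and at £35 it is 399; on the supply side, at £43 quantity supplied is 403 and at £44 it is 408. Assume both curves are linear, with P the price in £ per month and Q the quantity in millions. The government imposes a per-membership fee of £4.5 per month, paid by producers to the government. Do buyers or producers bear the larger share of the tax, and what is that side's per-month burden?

Demand slope: (399 − 387)/(35 − 38) = -4, so Qd = 539 − 4P.
Supply slope: (408 − 403)/(44 − 43) = 5, so Qs = 5P + 188.
Before the tax: set 539 − 4P = 5P + 188 → P* = £39, Q* = 383.
With the tax collected from producers, supply shifts: Qs = 5(P − 4.5) + 188.
Solving gives Q = 373 with buyers paying £41.5 and producers receiving £37 (the £4.5 wedge).
Per-month burden: buyers £2.5, producers £2.
Buyers take the larger share because demand is less price-elastic here (demand slope 4 vs supply slope 5).
The less price-elastic side of the market bears the larger share of a per-unit tax.

Buyers bear the larger share: £2.5 per month.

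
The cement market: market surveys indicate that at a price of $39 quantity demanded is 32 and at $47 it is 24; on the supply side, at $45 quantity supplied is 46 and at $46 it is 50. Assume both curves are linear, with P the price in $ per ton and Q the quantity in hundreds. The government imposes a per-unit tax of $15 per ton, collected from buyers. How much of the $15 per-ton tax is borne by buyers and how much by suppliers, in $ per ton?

Demand slope: (24 − 32)/(47 − 39) = -1, so Qd = 71 − P.
Supply slope: (50 − 46)/(46 − 45) = 4, so Qs = 4P − 134.
Without the tax, 71 − P = 4P − 134 gives 5P = 205, so P* = $41 and Q* = 30.
With the tax collected from buyers, demand (in seller-price terms) shifts: Qd = 71 − (P + 15).
New equilibrium: buyers pay $53, suppliers receive $38, Q = 18. (Wedge: Pb − Ps = 15.)
Burden on buyers: $12; on suppliers: $3. (They sum to $15.)
The less price-elastic side of the market bears the larger share of a per-unit tax.

Buyers bear $12 per ton; suppliers bear $3 per ton.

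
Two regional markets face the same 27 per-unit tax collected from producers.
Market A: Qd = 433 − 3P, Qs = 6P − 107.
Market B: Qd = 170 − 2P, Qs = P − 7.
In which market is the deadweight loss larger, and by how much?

Market A, by 486.

Market A: pre-tax P* = 60, Q* = 253; post-tax Q = 199; deadweight loss = 729.
Market B: pre-tax P* = 59, Q* = 52; post-tax Q = 34; deadweight loss = 243.
Difference: 729 vs 243 → market A is larger by 486.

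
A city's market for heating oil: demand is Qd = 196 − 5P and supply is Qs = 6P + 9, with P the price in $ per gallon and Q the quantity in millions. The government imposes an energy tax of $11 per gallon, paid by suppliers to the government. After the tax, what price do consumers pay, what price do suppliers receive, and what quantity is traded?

Without the tax, 196 − 5P = 6P + 9 gives 11P = 187, so P* = $17 and Q* = 111.
With the tax collected from suppliers, supply shifts: Qs = 6(P − 11) + 9.
New equilibrium: consumers pay $23, suppliers receive $12, Q = 81. (Wedge: Pb − Ps = 11.)

Consumers pay $23; suppliers receive $12; quantity = 81.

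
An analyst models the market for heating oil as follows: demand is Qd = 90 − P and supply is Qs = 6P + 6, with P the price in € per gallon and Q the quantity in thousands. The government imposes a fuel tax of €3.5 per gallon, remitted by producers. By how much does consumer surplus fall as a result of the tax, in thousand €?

Consumer surplus falls by €229.5 thousand.

Without the tax, 90 − P = 6P + 6 gives 7P = 84, so P* = €12 and Q* = 78.
With the tax collected from producers, supply shifts: Qs = 6(P − 3.5) + 6.
Solving gives Q = 75 with buyers paying €15 and producers receiving €11.5 (the €3.5 wedge).
ΔCS is the trapezoid between Q = 75 and Q = 78 of height €3: ½ · (78 + 75) · 3 = €229.5.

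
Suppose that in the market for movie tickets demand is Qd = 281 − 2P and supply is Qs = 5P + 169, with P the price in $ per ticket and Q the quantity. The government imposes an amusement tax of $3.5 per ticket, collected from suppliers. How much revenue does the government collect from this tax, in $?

Without the tax, 281 − 2P = 5P + 169 gives 7P = 112, so P* = $16 and Q* = 249.
With the tax collected from suppliers, supply shifts: Qs = 5(P − 3.5) + 169.
Solving gives Q = 244 with buyers paying $18.5 and suppliers receiving $15 (the $3.5 wedge).
Revenue = t · Q = 3.5 · 244 = $854.

Tax revenue = $854.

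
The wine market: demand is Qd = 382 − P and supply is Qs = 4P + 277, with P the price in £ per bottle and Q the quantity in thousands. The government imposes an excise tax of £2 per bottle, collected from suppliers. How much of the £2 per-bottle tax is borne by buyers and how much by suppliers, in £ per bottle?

Buyers bear £1.6 per bottle; suppliers bear £0.4 per bottle.

Without the tax, 382 − P = 4P + 277 gives 5P = 105, so P* = £21 and Q* = 361.
With the tax collected from suppliers, supply shifts: Qs = 4(P − 2) + 277.
New equilibrium: buyers pay £22.6, suppliers receive £20.6, Q = 359.4. (Wedge: Pb − Ps = 2.)
Burden on buyers: £1.6; on suppliers: £0.4. (They sum to £2.)
The less price-elastic side of the market bears the larger share of a per-unit tax.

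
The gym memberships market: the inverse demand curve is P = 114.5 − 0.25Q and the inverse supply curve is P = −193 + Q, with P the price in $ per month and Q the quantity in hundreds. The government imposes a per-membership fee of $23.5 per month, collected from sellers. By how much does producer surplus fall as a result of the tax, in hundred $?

Rewrite in direct form: Qd = 458 − 4P and Qs = P + 193.
Before the tax: set 458 − 4P = P + 193 → P* = $53, Q* = 246.
With the tax collected from sellers, supply shifts: Qs = (P − 23.5) + 193.
New equilibrium: consumers pay $57.7, sellers receive $34.2, Q = 227.2. (Wedge: Pb − Ps = 23.5.)
ΔPS is the trapezoid between Q = 227.2 and Q = 246 of height $18.8: ½ · (246 + 227.2) · 18.8 = $4448.08.

Producer surplus falls by $4448.08 hundred.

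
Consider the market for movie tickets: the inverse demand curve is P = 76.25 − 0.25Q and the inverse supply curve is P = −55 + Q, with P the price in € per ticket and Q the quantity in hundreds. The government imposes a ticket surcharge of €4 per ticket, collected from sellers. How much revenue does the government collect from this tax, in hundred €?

Tax revenue = €407.2 hundred.

Rewrite in direct form: Qd = 305 − 4P and Qs = P + 55.
Without the tax, 305 − 4P = P + 55 gives 5P = 250, so P* = €50 and Q* = 105.
With the tax collected from sellers, supply shifts: Qs = (P − 4) + 55.
Solving gives Q = 101.8 with buyers paying €50.8 and sellers receiving €46.8 (the €4 wedge).
Revenue = t · Q = 4 · 101.8 = €407.2.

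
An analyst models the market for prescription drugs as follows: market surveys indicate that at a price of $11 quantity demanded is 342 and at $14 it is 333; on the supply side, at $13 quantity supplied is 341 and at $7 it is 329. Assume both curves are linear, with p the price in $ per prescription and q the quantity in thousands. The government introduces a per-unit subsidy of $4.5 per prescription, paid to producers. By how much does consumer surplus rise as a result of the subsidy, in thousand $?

Consumer surplus rises by $615.06 thousand.

Demand slope: (333 − 342)/(14 − 11) = -3, so qd = 375 − 3p.
Supply slope: (329 − 341)/(7 − 13) = 2, so qs = 2p + 315.
Before the subsidy: set 375 − 3p = 2p + 315 → p* = $12, q* = 339.
With a per-unit subsidy paid to producers, each receives p + 4.5 per unit sold, so supply becomes qs = 2(p + 4.5) + 315.
Solving gives q = 344.4 with consumers paying $10.2 and producers receiving $14.7 (the $4.5 wedge).
ΔCS is the trapezoid between Q = 344.4 and Q = 339 of height $1.8: ½ · (339 + 344.4) · 1.8 = $615.06.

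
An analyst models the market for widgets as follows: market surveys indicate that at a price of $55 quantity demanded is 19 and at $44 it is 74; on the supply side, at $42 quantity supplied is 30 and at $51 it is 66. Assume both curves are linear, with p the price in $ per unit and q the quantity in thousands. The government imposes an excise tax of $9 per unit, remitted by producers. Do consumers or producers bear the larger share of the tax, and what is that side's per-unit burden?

Demand slope: (74 − 19)/(44 − 55) = -5, so qd = 294 − 5p.
Supply slope: (66 − 30)/(51 − 42) = 4, so qs = 4p − 138.
Without the tax, 294 − 5p = 4p − 138 gives 9p = 432, so p* = $48 and q* = 54.
With the tax collected from producers, supply shifts: qs = 4(p − 9) − 138.
New equilibrium: consumers pay $52, producers receive $43, q = 34. (Wedge: pb − ps = 9.)
Per-unit burden: consumers $4, producers $5.
Producers take the larger share because supply is less price-elastic here (demand slope 5 vs supply slope 4).

Producers bear the larger share: $5 per unit.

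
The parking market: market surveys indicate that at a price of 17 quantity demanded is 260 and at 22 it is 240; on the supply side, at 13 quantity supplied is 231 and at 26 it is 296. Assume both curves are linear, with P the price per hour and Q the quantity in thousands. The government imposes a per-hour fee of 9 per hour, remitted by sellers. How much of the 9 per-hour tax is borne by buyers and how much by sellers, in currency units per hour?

Buyers bear 5 per hour; sellers bear 4 per hour.

Demand slope: (240 − 260)/(22 − 17) = -4, so Qd = 328 − 4P.
Supply slope: (296 − 231)/(26 − 13) = 5, so Qs = 5P + 166.
Without the tax, 328 − 4P = 5P + 166 gives 9P = 162, so P* = 18 and Q* = 256.
With the tax collected from sellers, supply shifts: Qs = 5(P − 9) + 166.
Solving gives Q = 236 with buyers paying 23 and sellers receiving 14 (the 9 wedge).
Burden on buyers: 5; on sellers: 4. (They sum to 9.)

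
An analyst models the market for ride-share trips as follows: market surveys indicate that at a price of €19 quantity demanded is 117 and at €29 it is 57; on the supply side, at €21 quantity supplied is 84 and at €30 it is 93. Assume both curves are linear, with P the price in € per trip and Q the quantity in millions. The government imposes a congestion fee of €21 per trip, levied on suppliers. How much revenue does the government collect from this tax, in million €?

Tax revenue = €1449 million.

Demand slope: (57 − 117)/(29 − 19) = -6, so Qd = 231 − 6P.
Supply slope: (93 − 84)/(30 − 21) = 1, so Qs = P + 63.
Before the tax: set 231 − 6P = P + 63 → P* = €24, Q* = 87.
With the tax collected from suppliers, supply shifts: Qs = (P − 21) + 63.
New equilibrium: buyers pay €27, suppliers receive €6, Q = 69. (Wedge: Pb − Ps = 21.)
Revenue = t · Q = 21 · 69 = €1449.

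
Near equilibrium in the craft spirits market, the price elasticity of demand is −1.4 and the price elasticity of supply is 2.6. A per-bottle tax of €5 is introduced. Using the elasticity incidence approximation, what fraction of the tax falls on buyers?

Buyers' share ≈ 0.65.

Incidence ratio: buyers' share ≈ εs / (εs + |εd|) = 2.6 / (2.6 + 1.4) = 0.65.
Supply is the more elastic side, so buyers bear the larger share.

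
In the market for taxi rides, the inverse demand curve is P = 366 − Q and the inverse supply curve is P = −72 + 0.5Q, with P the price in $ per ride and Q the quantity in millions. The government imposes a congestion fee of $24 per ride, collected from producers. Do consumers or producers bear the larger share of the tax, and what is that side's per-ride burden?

Consumers bear the larger share: $16 per ride.

Inverting to Q(P) form: Qd = 366 − P; Qs = 2P + 144.
Before the tax: set 366 − P = 2P + 144 → P* = $74, Q* = 292.
With the tax collected from producers, supply shifts: Qs = 2(P − 24) + 144.
Solving gives Q = 276 with consumers paying $90 and producers receiving $66 (the $24 wedge).
Per-ride burden: consumers $16, producers $8.
Consumers take the larger share because demand is less price-elastic here (demand slope 1 vs supply slope 2).
The less price-elastic side of the market bears the larger share of a per-unit tax.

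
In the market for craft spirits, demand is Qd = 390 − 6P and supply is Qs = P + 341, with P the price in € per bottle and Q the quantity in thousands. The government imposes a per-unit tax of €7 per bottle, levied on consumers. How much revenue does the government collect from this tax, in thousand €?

Tax revenue = €2394 thousand.

Without the tax, 390 − 6P = P + 341 gives 7P = 49, so P* = €7 and Q* = 348.
With the tax collected from consumers, demand (in seller-price terms) shifts: Qd = 390 − 6(P + 7).
Solving gives Q = 342 with consumers paying €8 and suppliers receiving €1 (the €7 wedge).
Revenue = t · Q = 7 · 342 = €2394.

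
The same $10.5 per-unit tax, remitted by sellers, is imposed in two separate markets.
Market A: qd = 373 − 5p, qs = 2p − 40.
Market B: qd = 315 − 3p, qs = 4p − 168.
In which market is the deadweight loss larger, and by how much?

Market B, by $15.75.

Market A: pre-tax p* = $59, q* = 78; post-tax q = 63; deadweight loss = $78.75.
Market B: pre-tax p* = $69, q* = 108; post-tax q = 90; deadweight loss = $94.5.
Difference: $78.75 vs $94.5 → market B is larger by $15.75.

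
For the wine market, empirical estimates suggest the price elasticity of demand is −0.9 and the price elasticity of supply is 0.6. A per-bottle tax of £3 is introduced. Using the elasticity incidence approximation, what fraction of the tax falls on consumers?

Incidence ratio: consumers' share ≈ εs / (εs + |εd|) = 0.6 / (0.6 + 0.9) = 0.4.
Supply is the less elastic side, so consumers bear the smaller share.

Consumers' share ≈ 0.4.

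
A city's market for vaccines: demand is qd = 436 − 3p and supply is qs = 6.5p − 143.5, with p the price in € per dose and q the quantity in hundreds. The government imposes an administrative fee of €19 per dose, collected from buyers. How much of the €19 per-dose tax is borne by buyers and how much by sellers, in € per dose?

Buyers bear €13 per dose; sellers bear €6 per dose.

Before the tax: set 436 − 3p = 6.5p − 143.5 → p* = €61, q* = 253.
With the tax collected from buyers, demand (in seller-price terms) shifts: qd = 436 − 3(p + 19).
New equilibrium: buyers pay €74, sellers receive €55, q = 214. (Wedge: pb − ps = 19.)
Burden on buyers: €13; on sellers: €6. (They sum to €19.)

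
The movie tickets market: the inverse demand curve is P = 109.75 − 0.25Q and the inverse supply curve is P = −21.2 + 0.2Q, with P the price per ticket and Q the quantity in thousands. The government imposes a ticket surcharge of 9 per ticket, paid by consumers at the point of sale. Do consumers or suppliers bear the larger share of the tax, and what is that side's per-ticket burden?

Consumers bear the larger share: 5 per ticket.

Rewrite in direct form: Qd = 439 − 4P and Qs = 5P + 106.
Without the tax, 439 − 4P = 5P + 106 gives 9P = 333, so P* = 37 and Q* = 291.
With the tax collected from consumers, demand (in seller-price terms) shifts: Qd = 439 − 4(P + 9).
Solving gives Q = 271 with consumers paying 42 and suppliers receiving 33 (the 9 wedge).
Per-ticket burden: consumers 5, suppliers 4.
Consumers take the larger share because demand is less price-elastic here (demand slope 4 vs supply slope 5).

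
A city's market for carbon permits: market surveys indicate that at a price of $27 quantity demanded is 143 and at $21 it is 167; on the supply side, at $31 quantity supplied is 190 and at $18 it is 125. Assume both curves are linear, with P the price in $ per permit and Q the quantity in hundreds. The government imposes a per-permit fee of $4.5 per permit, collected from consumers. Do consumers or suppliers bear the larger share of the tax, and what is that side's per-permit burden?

Demand slope: (167 − 143)/(21 − 27) = -4, so Qd = 251 − 4P.
Supply slope: (125 − 190)/(18 − 31) = 5, so Qs = 5P + 35.
Before the tax: set 251 − 4P = 5P + 35 → P* = $24, Q* = 155.
With the tax collected from consumers, demand (in seller-price terms) shifts: Qd = 251 − 4(P + 4.5).
New equilibrium: consumers pay $26.5, suppliers receive $22, Q = 145. (Wedge: Pb − Ps = 4.5.)
Per-permit burden: consumers $2.5, suppliers $2.
Consumers take the larger share because demand is less price-elastic here (demand slope 4 vs supply slope 5).
The less price-elastic side of the market bears the larger share of a per-unit tax.

Consumers bear the larger share: $2.5 per permit.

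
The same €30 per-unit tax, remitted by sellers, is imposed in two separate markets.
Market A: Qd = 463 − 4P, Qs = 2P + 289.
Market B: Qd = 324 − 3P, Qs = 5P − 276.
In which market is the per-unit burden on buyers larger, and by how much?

Market A: pre-tax P* = €29, Q* = 347; post-tax Q = 307; per-unit burden on buyers = €10.
Market B: pre-tax P* = €75, Q* = 99; post-tax Q = 42.75; per-unit burden on buyers = €18.75.
Difference: €10 vs €18.75 → market B is larger by €8.75.

Market B, by €8.75.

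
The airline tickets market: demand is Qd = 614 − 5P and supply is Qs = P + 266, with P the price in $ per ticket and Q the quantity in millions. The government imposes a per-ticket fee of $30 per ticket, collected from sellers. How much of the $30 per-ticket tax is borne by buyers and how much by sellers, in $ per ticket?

Buyers bear $5 per ticket; sellers bear $25 per ticket.

Without the tax, 614 − 5P = P + 266 gives 6P = 348, so P* = $58 and Q* = 324.
With the tax collected from sellers, supply shifts: Qs = (P − 30) + 266.
Solving gives Q = 299 with buyers paying $63 and sellers receiving $33 (the $30 wedge).
Burden on buyers: $5; on sellers: $25. (They sum to $30.)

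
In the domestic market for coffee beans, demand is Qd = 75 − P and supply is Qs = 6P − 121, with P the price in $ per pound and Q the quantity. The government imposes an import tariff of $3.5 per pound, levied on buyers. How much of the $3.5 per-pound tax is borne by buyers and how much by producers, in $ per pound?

Before the tax: set 75 − P = 6P − 121 → P* = $28, Q* = 47.
With the tax collected from buyers, demand (in seller-price terms) shifts: Qd = 75 − (P + 3.5).
Solving gives Q = 44 with buyers paying $31 and producers receiving $27.5 (the $3.5 wedge).
Burden on buyers: $3; on producers: $0.5. (They sum to $3.5.)
The less price-elastic side of the market bears the larger share of a per-unit tax.

Buyers bear $3 per pound; producers bear $0.5 per pound.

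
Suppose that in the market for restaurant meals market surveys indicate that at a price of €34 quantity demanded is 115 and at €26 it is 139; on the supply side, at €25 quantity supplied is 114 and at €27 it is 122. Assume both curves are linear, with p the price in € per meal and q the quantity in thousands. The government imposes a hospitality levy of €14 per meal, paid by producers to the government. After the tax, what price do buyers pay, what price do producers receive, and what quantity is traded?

Demand slope: (139 − 115)/(26 − 34) = -3, so qd = 217 − 3p.
Supply slope: (122 − 114)/(27 − 25) = 4, so qs = 4p + 14.
Before the tax: set 217 − 3p = 4p + 14 → p* = €29, q* = 130.
With the tax collected from producers, supply shifts: qs = 4(p − 14) + 14.
Solving gives q = 106 with buyers paying €37 and producers receiving €23 (the €14 wedge).

Buyers pay €37; producers receive €23; quantity = 106.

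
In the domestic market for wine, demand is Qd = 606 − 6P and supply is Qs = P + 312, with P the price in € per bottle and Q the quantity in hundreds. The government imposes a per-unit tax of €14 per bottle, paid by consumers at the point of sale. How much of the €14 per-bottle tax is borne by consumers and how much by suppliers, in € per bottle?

Before the tax: set 606 − 6P = P + 312 → P* = €42, Q* = 354.
With the tax collected from consumers, demand (in seller-price terms) shifts: Qd = 606 − 6(P + 14).
Solving gives Q = 342 with consumers paying €44 and suppliers receiving €30 (the €14 wedge).
Burden on consumers: €2; on suppliers: €12. (They sum to €14.)
The less price-elastic side of the market bears the larger share of a per-unit tax.

Consumers bear €2 per bottle; suppliers bear €12 per bottle.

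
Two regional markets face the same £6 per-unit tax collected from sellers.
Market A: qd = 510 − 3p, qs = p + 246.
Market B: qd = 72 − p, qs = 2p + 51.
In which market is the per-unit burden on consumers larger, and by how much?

Market A: pre-tax p* = £66, q* = 312; post-tax q = 307.5; per-unit burden on consumers = £1.5.
Market B: pre-tax p* = £7, q* = 65; post-tax q = 61; per-unit burden on consumers = £4.
Difference: £1.5 vs £4 → market B is larger by £2.5.

Market B, by £2.5.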